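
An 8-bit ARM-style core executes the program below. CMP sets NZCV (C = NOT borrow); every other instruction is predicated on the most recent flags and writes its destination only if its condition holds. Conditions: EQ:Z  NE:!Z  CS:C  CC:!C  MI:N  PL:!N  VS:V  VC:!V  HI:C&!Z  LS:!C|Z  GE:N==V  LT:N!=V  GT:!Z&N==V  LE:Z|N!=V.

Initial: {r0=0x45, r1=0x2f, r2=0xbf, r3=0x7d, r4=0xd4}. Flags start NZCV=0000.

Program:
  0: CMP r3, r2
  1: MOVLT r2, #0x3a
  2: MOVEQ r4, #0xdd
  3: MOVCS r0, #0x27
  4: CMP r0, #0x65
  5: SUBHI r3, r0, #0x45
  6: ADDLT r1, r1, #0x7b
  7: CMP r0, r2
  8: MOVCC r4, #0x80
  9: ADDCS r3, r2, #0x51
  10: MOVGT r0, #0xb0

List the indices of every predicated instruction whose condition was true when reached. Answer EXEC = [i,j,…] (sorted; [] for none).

[0] flags=1001 → (cmp)
[1] flags=1001 LT?F → skip
[2] flags=1001 EQ?F → skip
[3] flags=1001 CS?F → skip
[4] flags=1000 → (cmp)
[5] flags=1000 HI?F → skip
[6] flags=1000 LT?T → r1=0xaa
[7] flags=1001 → (cmp)
[8] flags=1001 CC?T → r4=0x80
[9] flags=1001 CS?F → skip
[10] flags=1001 GT?T → r0=0xb0

EXEC = [6,8,10]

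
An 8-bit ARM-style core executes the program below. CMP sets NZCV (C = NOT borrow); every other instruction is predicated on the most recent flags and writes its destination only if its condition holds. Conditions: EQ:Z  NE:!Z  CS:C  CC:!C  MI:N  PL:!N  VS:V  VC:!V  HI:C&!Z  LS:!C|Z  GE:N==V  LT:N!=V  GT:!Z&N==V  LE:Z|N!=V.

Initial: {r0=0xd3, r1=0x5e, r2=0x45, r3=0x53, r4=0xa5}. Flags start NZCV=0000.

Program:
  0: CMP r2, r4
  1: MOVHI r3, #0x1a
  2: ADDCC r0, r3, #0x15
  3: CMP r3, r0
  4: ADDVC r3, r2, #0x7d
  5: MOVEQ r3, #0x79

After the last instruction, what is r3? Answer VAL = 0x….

0: ✓ CMP  NZCV=1001
1: · MOVHI
2: ✓ ADDCC  r0←0x68
3: ✓ CMP  NZCV=1000
4: ✓ ADDVC  r3←0xc2
5: · MOVEQ

VAL = 0xc2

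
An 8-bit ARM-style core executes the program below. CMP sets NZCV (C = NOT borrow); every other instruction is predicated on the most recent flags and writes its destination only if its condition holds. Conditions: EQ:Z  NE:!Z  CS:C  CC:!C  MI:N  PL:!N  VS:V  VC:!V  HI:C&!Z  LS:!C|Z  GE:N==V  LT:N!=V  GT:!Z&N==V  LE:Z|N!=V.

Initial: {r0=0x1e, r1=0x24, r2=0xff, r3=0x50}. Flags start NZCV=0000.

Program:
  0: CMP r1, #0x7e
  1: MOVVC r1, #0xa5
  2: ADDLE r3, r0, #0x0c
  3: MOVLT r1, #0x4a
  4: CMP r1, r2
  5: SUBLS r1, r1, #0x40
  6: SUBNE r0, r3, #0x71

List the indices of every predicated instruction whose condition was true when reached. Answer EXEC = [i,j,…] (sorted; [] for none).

EXEC = [1,2,3,5,6]

[0] flags=1000 → (cmp)
[1] flags=1000 VC?T → r1=0xa5
[2] flags=1000 LE?T → r3=0x2a
[3] flags=1000 LT?T → r1=0x4a
[4] flags=0000 → (cmp)
[5] flags=0000 LS?T → r1=0x0a
[6] flags=0000 NE?T → r0=0xb9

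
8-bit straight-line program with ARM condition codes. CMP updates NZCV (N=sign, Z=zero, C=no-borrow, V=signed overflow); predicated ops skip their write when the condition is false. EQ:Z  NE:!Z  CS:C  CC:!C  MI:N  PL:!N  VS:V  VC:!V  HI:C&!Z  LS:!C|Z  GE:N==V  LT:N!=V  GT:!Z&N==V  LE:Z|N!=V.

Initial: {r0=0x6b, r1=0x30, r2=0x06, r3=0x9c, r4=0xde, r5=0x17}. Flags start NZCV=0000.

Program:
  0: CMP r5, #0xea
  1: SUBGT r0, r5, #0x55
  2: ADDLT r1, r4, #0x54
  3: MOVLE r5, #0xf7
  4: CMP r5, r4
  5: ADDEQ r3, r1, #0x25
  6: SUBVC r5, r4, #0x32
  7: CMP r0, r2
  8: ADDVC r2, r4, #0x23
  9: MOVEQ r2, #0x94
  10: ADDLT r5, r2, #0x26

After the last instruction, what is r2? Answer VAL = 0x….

0: ✓ CMP  NZCV=0000
1: ✓ SUBGT  r0←0xc2
2: · ADDLT
3: · MOVLE
4: ✓ CMP  NZCV=0000
5: · ADDEQ
6: ✓ SUBVC  r5←0xac
7: ✓ CMP  NZCV=1010
8: ✓ ADDVC  r2←0x01
9: · MOVEQ
10: ✓ ADDLT  r5←0x27

VAL = 0x01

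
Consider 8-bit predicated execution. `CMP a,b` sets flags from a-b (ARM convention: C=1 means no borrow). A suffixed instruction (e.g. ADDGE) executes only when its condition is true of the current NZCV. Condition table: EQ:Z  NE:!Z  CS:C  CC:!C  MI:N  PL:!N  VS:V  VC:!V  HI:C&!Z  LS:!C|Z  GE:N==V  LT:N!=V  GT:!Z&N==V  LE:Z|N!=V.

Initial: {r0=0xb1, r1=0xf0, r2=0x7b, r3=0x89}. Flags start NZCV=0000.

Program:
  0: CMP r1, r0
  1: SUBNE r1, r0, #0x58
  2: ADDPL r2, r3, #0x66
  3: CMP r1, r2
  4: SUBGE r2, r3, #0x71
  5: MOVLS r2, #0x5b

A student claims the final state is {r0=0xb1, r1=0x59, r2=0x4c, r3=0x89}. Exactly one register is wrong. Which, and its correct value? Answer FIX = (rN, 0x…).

[0] flags=0010 → (cmp)
[1] flags=0010 NE?T → r1=0x59
[2] flags=0010 PL?T → r2=0xef
[3] flags=0000 → (cmp)
[4] flags=0000 GE?T → r2=0x18
[5] flags=0000 LS?T → r2=0x5b

FIX = (r2, 0x5b)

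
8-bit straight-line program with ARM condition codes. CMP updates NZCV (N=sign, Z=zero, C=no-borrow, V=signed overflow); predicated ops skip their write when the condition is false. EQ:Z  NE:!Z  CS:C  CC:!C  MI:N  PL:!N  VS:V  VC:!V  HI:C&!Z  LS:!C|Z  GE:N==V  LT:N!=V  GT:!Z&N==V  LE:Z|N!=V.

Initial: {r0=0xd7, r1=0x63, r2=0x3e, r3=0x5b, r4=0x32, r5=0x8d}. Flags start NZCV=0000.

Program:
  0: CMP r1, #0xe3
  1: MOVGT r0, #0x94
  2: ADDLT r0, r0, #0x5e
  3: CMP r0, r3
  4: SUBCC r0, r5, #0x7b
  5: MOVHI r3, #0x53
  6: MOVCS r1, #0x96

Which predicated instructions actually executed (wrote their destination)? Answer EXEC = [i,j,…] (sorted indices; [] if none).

EXEC = [1,5,6]

0: ✓ CMP  NZCV=1001
1: ✓ MOVGT  r0←0x94
2: · ADDLT
3: ✓ CMP  NZCV=0011
4: · SUBCC
5: ✓ MOVHI  r3←0x53
6: ✓ MOVCS  r1←0x96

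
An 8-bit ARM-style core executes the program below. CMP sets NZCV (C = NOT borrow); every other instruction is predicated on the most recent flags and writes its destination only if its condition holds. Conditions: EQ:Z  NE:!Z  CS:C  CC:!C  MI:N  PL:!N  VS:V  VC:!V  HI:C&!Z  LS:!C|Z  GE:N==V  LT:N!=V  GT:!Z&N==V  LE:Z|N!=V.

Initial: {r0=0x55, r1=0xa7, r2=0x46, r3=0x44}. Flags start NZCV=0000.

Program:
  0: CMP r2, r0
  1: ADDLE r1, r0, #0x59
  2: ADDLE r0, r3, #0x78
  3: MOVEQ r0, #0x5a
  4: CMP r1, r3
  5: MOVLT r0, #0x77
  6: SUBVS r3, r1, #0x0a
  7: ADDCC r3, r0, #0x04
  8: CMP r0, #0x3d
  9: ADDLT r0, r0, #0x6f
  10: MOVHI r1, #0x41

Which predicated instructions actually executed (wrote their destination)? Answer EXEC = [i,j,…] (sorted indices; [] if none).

0: ✓ CMP  NZCV=1000
1: ✓ ADDLE  r1←0xae
2: ✓ ADDLE  r0←0xbc
3: · MOVEQ
4: ✓ CMP  NZCV=0011
5: ✓ MOVLT  r0←0x77
6: ✓ SUBVS  r3←0xa4
7: · ADDCC
8: ✓ CMP  NZCV=0010
9: · ADDLT
10: ✓ MOVHI  r1←0x41

EXEC = [1,2,5,6,10]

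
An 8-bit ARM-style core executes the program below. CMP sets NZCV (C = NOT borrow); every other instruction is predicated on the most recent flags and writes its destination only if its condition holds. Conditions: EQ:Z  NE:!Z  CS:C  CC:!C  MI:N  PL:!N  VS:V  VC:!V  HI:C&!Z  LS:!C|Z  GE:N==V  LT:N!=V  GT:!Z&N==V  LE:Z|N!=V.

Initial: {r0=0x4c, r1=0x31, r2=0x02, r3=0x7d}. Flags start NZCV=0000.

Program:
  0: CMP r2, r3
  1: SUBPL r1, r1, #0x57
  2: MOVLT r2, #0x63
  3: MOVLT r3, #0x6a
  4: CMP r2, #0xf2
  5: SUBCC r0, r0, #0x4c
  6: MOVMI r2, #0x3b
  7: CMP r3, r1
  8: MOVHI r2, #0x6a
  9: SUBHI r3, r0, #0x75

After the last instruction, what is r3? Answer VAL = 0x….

[0] flags=1000 → (cmp)
[1] flags=1000 PL?F → skip
[2] flags=1000 LT?T → r2=0x63
[3] flags=1000 LT?T → r3=0x6a
[4] flags=0000 → (cmp)
[5] flags=0000 CC?T → r0=0x00
[6] flags=0000 MI?F → skip
[7] flags=0010 → (cmp)
[8] flags=0010 HI?T → r2=0x6a
[9] flags=0010 HI?T → r3=0x8b

VAL = 0x8b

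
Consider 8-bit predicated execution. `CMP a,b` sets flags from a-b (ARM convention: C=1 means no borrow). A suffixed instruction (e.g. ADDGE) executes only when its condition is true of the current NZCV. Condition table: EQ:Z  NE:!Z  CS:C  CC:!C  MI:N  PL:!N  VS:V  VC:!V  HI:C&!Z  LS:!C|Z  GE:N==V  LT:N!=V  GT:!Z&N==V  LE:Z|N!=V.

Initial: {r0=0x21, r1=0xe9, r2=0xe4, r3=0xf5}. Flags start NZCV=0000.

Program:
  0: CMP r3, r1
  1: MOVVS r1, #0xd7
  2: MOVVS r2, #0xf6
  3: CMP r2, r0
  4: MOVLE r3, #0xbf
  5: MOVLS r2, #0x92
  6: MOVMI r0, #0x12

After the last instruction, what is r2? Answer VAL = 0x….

VAL = 0xe4

[0] flags=0010 → (cmp)
[1] flags=0010 VS?F → skip
[2] flags=0010 VS?F → skip
[3] flags=1010 → (cmp)
[4] flags=1010 LE?T → r3=0xbf
[5] flags=1010 LS?F → skip
[6] flags=1010 MI?T → r0=0x12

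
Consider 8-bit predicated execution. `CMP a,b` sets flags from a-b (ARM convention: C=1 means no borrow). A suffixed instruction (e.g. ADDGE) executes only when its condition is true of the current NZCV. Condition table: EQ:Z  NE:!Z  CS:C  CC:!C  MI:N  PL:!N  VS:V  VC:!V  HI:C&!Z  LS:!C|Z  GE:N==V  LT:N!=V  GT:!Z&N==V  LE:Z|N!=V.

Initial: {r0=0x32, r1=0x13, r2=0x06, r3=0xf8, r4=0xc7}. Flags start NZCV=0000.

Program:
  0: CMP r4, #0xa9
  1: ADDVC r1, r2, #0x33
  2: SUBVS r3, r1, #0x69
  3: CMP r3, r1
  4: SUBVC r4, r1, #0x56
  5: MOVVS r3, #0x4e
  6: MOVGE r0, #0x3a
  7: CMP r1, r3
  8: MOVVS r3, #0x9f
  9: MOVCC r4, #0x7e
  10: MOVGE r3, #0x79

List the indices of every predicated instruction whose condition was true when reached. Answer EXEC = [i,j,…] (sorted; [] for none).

0: ✓ CMP  NZCV=0010
1: ✓ ADDVC  r1←0x39
2: · SUBVS
3: ✓ CMP  NZCV=1010
4: ✓ SUBVC  r4←0xe3
5: · MOVVS
6: · MOVGE
7: ✓ CMP  NZCV=0000
8: · MOVVS
9: ✓ MOVCC  r4←0x7e
10: ✓ MOVGE  r3←0x79

EXEC = [1,4,9,10]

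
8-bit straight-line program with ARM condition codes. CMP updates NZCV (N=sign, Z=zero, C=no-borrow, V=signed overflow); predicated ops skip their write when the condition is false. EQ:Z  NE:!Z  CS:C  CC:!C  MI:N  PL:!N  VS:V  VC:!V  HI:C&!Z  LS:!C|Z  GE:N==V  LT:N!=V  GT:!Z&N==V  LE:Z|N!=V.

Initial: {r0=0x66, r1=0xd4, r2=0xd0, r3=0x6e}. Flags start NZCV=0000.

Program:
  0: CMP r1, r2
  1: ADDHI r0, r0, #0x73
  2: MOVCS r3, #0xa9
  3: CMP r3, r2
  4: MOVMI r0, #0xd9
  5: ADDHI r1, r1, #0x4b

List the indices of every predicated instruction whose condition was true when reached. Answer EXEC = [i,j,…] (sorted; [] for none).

[0] flags=0010 → (cmp)
[1] flags=0010 HI?T → r0=0xd9
[2] flags=0010 CS?T → r3=0xa9
[3] flags=1000 → (cmp)
[4] flags=1000 MI?T → r0=0xd9
[5] flags=1000 HI?F → skip

EXEC = [1,2,4]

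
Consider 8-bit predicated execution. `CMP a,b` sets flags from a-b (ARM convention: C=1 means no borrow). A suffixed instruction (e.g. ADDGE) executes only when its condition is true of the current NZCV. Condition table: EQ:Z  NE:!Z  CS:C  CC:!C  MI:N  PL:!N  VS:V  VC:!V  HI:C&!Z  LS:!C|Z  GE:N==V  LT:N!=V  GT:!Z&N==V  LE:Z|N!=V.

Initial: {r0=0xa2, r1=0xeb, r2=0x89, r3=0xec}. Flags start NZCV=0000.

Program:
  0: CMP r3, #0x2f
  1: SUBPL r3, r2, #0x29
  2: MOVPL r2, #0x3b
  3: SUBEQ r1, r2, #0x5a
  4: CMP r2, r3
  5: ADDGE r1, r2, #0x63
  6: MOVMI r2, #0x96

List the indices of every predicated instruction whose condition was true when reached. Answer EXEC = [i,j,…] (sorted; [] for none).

0: ✓ CMP  NZCV=1010
1: · SUBPL
2: · MOVPL
3: · SUBEQ
4: ✓ CMP  NZCV=1000
5: · ADDGE
6: ✓ MOVMI  r2←0x96

EXEC = [6]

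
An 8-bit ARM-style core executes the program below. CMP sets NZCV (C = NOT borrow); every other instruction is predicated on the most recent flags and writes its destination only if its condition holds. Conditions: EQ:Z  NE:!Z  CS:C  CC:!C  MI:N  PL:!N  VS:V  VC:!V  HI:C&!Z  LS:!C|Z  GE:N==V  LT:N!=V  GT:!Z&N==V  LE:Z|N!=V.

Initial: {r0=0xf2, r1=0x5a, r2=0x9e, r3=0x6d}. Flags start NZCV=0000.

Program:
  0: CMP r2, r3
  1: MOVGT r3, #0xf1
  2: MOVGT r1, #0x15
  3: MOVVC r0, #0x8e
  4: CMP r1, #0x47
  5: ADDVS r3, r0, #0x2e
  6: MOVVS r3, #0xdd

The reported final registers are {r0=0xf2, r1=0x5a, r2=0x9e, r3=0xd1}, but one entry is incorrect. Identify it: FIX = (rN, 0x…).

0: ✓ CMP  NZCV=0011
1: · MOVGT
2: · MOVGT
3: · MOVVC
4: ✓ CMP  NZCV=0010
5: · ADDVS
6: · MOVVS

FIX = (r3, 0x6d)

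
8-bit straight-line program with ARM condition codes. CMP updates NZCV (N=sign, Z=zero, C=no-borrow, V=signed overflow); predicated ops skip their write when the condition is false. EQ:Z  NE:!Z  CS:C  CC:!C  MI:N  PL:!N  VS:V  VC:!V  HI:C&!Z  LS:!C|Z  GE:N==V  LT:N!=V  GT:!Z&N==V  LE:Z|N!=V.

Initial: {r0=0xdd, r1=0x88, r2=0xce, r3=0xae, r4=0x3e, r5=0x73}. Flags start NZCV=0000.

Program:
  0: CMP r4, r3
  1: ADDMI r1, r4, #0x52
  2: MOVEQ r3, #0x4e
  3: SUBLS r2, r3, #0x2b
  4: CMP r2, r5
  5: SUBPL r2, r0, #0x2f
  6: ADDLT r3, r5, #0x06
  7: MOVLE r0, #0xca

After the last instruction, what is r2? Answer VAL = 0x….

VAL = 0xae

0: ✓ CMP  NZCV=1001
1: ✓ ADDMI  r1←0x90
2: · MOVEQ
3: ✓ SUBLS  r2←0x83
4: ✓ CMP  NZCV=0011
5: ✓ SUBPL  r2←0xae
6: ✓ ADDLT  r3←0x79
7: ✓ MOVLE  r0←0xca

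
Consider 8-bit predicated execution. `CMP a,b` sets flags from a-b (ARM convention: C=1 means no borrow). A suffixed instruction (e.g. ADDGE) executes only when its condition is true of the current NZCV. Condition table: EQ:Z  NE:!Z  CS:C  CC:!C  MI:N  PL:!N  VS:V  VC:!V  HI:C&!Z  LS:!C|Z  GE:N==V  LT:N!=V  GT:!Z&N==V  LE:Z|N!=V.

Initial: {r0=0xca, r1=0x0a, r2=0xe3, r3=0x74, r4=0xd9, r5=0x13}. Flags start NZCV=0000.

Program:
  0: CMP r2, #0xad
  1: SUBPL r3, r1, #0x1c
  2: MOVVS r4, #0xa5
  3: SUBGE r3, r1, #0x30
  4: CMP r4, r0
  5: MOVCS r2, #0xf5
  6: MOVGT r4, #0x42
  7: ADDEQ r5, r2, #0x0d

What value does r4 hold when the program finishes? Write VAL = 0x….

VAL = 0x42

0: ✓ CMP  NZCV=0010
1: ✓ SUBPL  r3←0xee
2: · MOVVS
3: ✓ SUBGE  r3←0xda
4: ✓ CMP  NZCV=0010
5: ✓ MOVCS  r2←0xf5
6: ✓ MOVGT  r4←0x42
7: · ADDEQ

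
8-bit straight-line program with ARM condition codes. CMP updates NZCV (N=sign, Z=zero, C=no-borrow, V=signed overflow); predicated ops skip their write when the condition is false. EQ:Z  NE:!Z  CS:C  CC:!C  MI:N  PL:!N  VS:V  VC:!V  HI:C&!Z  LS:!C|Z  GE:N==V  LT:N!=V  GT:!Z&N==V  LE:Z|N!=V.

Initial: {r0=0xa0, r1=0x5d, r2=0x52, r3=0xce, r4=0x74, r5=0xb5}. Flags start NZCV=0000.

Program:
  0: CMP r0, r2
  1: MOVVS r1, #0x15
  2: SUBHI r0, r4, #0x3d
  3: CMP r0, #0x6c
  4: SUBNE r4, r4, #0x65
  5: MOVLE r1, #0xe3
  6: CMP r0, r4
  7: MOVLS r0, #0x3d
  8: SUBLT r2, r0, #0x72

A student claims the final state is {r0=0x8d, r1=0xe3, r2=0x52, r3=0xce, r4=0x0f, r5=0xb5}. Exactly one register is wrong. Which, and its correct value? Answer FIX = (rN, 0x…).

0: ✓ CMP  NZCV=0011
1: ✓ MOVVS  r1←0x15
2: ✓ SUBHI  r0←0x37
3: ✓ CMP  NZCV=1000
4: ✓ SUBNE  r4←0x0f
5: ✓ MOVLE  r1←0xe3
6: ✓ CMP  NZCV=0010
7: · MOVLS
8: · SUBLT

FIX = (r0, 0x37)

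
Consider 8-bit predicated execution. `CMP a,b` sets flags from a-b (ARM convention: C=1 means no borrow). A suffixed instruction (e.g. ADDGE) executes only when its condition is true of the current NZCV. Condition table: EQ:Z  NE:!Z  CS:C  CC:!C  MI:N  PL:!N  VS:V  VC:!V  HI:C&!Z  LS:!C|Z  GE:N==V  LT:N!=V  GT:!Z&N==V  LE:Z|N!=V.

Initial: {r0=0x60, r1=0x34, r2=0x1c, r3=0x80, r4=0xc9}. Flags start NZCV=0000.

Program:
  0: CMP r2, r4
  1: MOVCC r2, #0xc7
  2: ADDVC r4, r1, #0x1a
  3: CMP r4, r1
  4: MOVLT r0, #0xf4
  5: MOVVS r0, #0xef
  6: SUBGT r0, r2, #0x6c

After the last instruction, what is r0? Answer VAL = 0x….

0: ✓ CMP  NZCV=0000
1: ✓ MOVCC  r2←0xc7
2: ✓ ADDVC  r4←0x4e
3: ✓ CMP  NZCV=0010
4: · MOVLT
5: · MOVVS
6: ✓ SUBGT  r0←0x5b

VAL = 0x5b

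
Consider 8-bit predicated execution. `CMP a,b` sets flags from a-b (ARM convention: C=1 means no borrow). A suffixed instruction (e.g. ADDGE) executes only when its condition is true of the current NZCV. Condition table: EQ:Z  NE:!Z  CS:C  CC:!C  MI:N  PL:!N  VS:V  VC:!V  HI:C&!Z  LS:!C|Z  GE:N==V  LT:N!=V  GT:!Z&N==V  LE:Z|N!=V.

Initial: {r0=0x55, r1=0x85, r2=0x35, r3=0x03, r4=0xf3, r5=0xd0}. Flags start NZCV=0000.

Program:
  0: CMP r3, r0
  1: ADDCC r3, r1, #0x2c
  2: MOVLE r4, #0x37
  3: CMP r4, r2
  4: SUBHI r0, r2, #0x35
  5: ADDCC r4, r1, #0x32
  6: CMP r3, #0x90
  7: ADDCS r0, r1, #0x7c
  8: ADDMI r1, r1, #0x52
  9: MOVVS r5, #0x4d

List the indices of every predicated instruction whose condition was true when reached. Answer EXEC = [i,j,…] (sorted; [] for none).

[0] flags=1000 → (cmp)
[1] flags=1000 CC?T → r3=0xb1
[2] flags=1000 LE?T → r4=0x37
[3] flags=0010 → (cmp)
[4] flags=0010 HI?T → r0=0x00
[5] flags=0010 CC?F → skip
[6] flags=0010 → (cmp)
[7] flags=0010 CS?T → r0=0x01
[8] flags=0010 MI?F → skip
[9] flags=0010 VS?F → skip

EXEC = [1,2,4,7]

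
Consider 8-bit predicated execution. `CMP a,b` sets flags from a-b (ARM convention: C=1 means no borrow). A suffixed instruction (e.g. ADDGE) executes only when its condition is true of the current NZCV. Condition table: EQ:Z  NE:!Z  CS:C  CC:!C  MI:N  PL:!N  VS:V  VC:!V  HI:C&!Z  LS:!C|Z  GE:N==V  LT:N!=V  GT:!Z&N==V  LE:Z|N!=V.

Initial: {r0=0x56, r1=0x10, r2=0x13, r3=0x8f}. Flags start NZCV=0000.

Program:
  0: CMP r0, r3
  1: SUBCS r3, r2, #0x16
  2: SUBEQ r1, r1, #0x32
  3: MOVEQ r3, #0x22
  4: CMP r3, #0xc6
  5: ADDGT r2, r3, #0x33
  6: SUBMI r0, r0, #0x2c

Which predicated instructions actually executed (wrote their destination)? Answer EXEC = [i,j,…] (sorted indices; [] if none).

0: ✓ CMP  NZCV=1001
1: · SUBCS
2: · SUBEQ
3: · MOVEQ
4: ✓ CMP  NZCV=1000
5: · ADDGT
6: ✓ SUBMI  r0←0x2a

EXEC = [6]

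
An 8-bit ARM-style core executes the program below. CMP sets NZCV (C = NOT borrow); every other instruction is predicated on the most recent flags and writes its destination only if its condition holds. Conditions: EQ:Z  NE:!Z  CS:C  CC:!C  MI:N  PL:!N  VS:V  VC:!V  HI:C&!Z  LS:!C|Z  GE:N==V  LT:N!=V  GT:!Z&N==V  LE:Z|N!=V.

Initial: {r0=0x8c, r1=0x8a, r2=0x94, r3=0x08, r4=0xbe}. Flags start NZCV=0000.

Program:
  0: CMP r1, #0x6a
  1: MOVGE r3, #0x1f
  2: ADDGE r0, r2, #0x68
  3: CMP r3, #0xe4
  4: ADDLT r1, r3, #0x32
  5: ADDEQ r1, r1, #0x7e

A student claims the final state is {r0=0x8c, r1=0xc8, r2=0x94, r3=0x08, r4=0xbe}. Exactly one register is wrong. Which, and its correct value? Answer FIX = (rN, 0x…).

FIX = (r1, 0x8a)

0: ✓ CMP  NZCV=0011
1: · MOVGE
2: · ADDGE
3: ✓ CMP  NZCV=0000
4: · ADDLT
5: · ADDEQ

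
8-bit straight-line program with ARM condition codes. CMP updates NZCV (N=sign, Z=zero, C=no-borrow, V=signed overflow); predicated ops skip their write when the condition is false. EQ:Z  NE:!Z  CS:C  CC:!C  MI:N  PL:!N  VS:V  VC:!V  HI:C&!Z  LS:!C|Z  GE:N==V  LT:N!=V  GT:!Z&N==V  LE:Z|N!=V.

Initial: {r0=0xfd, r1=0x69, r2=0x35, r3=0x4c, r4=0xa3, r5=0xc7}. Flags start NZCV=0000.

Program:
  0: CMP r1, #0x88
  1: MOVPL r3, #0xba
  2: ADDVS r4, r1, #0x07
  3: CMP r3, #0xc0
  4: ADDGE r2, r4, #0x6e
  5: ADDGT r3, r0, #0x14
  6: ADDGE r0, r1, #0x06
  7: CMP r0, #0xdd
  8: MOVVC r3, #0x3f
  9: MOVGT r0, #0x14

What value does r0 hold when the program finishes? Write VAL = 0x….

VAL = 0x14

[0] flags=1001 → (cmp)
[1] flags=1001 PL?F → skip
[2] flags=1001 VS?T → r4=0x70
[3] flags=1001 → (cmp)
[4] flags=1001 GE?T → r2=0xde
[5] flags=1001 GT?T → r3=0x11
[6] flags=1001 GE?T → r0=0x6f
[7] flags=1001 → (cmp)
[8] flags=1001 VC?F → skip
[9] flags=1001 GT?T → r0=0x14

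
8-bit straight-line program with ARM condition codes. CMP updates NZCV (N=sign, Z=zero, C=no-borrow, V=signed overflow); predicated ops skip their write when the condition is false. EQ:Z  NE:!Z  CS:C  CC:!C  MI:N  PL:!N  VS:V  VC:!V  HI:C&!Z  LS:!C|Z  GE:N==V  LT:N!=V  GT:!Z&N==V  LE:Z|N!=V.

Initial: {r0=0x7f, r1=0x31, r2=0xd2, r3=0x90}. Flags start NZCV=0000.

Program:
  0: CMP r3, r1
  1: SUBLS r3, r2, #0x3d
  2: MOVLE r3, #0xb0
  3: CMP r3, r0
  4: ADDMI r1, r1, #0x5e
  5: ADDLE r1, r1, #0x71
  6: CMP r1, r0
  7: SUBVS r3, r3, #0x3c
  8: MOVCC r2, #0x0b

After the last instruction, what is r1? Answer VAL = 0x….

VAL = 0xa2

0: ✓ CMP  NZCV=0011
1: · SUBLS
2: ✓ MOVLE  r3←0xb0
3: ✓ CMP  NZCV=0011
4: · ADDMI
5: ✓ ADDLE  r1←0xa2
6: ✓ CMP  NZCV=0011
7: ✓ SUBVS  r3←0x74
8: · MOVCC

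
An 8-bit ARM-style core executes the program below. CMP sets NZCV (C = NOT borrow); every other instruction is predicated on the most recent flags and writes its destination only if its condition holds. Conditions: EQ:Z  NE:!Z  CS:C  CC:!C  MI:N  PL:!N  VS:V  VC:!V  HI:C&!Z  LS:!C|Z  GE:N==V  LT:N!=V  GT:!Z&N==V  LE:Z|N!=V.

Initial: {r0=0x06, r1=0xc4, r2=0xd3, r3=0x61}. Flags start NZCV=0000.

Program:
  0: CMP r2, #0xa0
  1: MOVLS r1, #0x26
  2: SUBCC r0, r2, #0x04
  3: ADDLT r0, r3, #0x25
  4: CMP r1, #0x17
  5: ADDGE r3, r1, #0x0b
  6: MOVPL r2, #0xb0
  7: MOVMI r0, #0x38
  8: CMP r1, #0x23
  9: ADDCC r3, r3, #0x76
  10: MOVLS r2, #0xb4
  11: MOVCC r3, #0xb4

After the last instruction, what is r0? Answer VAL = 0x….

VAL = 0x38

[0] flags=0010 → (cmp)
[1] flags=0010 LS?F → skip
[2] flags=0010 CC?F → skip
[3] flags=0010 LT?F → skip
[4] flags=1010 → (cmp)
[5] flags=1010 GE?F → skip
[6] flags=1010 PL?F → skip
[7] flags=1010 MI?T → r0=0x38
[8] flags=1010 → (cmp)
[9] flags=1010 CC?F → skip
[10] flags=1010 LS?F → skip
[11] flags=1010 CC?F → skip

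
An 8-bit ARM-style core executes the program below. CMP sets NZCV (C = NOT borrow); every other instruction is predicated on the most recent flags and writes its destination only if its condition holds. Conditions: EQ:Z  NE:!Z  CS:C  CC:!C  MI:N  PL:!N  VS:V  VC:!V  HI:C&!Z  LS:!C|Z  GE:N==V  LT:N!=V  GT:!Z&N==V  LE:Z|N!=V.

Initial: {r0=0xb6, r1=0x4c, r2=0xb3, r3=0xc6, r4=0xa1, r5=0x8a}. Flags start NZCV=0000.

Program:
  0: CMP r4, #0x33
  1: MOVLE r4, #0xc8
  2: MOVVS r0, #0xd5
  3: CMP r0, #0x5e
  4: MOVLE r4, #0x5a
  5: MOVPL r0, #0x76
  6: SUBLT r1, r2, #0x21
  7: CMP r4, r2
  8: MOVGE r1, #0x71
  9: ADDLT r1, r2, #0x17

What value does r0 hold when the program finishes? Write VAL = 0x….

[0] flags=0011 → (cmp)
[1] flags=0011 LE?T → r4=0xc8
[2] flags=0011 VS?T → r0=0xd5
[3] flags=0011 → (cmp)
[4] flags=0011 LE?T → r4=0x5a
[5] flags=0011 PL?T → r0=0x76
[6] flags=0011 LT?T → r1=0x92
[7] flags=1001 → (cmp)
[8] flags=1001 GE?T → r1=0x71
[9] flags=1001 LT?F → skip

VAL = 0x76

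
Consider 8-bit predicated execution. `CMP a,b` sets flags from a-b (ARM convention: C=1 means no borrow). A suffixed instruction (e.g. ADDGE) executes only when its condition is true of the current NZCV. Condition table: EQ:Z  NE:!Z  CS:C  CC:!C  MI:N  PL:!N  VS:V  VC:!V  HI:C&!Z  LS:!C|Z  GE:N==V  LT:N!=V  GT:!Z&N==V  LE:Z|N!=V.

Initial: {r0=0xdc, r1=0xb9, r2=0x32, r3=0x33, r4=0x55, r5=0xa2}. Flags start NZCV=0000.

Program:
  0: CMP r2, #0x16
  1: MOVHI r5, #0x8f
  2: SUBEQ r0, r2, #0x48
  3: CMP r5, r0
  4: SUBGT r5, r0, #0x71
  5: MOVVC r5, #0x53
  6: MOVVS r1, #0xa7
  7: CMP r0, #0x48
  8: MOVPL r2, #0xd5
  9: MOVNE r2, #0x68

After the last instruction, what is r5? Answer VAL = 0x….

VAL = 0x53

0: ✓ CMP  NZCV=0010
1: ✓ MOVHI  r5←0x8f
2: · SUBEQ
3: ✓ CMP  NZCV=1000
4: · SUBGT
5: ✓ MOVVC  r5←0x53
6: · MOVVS
7: ✓ CMP  NZCV=1010
8: · MOVPL
9: ✓ MOVNE  r2←0x68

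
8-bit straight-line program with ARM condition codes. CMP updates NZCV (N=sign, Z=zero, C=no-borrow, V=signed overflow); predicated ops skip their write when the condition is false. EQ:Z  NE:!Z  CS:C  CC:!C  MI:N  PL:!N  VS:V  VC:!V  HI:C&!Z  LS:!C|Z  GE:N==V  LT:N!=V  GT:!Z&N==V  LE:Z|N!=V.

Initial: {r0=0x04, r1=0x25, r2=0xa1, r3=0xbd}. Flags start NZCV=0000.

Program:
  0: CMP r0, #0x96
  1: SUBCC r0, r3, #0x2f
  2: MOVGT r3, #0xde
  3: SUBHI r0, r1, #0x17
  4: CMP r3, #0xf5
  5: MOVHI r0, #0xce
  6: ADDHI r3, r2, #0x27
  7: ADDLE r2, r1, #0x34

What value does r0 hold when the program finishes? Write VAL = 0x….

VAL = 0x8e

0: ✓ CMP  NZCV=0000
1: ✓ SUBCC  r0←0x8e
2: ✓ MOVGT  r3←0xde
3: · SUBHI
4: ✓ CMP  NZCV=1000
5: · MOVHI
6: · ADDHI
7: ✓ ADDLE  r2←0x59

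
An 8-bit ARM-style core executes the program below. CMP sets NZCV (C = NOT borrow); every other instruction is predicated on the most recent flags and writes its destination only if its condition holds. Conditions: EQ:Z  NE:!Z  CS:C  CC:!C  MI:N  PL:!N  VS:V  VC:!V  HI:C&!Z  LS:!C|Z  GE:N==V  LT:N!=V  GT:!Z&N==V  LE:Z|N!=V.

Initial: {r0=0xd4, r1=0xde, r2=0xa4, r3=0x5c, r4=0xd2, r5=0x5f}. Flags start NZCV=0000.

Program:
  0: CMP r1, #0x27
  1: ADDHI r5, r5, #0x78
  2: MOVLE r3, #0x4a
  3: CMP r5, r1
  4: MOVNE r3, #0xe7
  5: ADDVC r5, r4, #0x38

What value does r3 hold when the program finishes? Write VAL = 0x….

[0] flags=1010 → (cmp)
[1] flags=1010 HI?T → r5=0xd7
[2] flags=1010 LE?T → r3=0x4a
[3] flags=1000 → (cmp)
[4] flags=1000 NE?T → r3=0xe7
[5] flags=1000 VC?T → r5=0x0a

VAL = 0xe7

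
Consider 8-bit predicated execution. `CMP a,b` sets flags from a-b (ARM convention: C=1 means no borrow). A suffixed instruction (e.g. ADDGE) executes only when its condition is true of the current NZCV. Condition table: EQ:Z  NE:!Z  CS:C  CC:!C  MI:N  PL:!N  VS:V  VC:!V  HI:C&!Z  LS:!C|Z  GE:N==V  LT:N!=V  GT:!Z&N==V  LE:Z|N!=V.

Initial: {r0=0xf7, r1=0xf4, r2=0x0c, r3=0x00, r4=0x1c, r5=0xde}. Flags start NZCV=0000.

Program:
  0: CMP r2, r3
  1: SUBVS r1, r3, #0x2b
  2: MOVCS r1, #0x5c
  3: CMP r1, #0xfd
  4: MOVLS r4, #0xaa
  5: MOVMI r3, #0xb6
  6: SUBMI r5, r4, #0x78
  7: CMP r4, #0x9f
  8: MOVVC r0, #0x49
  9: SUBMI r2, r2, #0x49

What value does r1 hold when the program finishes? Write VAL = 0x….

VAL = 0x5c

[0] flags=0010 → (cmp)
[1] flags=0010 VS?F → skip
[2] flags=0010 CS?T → r1=0x5c
[3] flags=0000 → (cmp)
[4] flags=0000 LS?T → r4=0xaa
[5] flags=0000 MI?F → skip
[6] flags=0000 MI?F → skip
[7] flags=0010 → (cmp)
[8] flags=0010 VC?T → r0=0x49
[9] flags=0010 MI?F → skip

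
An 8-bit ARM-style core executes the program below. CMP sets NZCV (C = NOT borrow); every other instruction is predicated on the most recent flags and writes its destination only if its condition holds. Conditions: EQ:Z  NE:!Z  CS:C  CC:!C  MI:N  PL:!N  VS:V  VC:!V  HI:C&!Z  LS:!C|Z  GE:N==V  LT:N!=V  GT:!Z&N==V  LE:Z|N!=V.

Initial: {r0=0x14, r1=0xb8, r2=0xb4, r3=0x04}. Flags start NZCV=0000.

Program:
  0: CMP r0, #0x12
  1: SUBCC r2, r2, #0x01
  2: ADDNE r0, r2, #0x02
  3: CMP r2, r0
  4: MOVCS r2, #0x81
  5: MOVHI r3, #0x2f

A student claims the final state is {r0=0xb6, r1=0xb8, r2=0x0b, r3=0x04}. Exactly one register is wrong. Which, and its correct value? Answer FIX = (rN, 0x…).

[0] flags=0010 → (cmp)
[1] flags=0010 CC?F → skip
[2] flags=0010 NE?T → r0=0xb6
[3] flags=1000 → (cmp)
[4] flags=1000 CS?F → skip
[5] flags=1000 HI?F → skip

FIX = (r2, 0xb4)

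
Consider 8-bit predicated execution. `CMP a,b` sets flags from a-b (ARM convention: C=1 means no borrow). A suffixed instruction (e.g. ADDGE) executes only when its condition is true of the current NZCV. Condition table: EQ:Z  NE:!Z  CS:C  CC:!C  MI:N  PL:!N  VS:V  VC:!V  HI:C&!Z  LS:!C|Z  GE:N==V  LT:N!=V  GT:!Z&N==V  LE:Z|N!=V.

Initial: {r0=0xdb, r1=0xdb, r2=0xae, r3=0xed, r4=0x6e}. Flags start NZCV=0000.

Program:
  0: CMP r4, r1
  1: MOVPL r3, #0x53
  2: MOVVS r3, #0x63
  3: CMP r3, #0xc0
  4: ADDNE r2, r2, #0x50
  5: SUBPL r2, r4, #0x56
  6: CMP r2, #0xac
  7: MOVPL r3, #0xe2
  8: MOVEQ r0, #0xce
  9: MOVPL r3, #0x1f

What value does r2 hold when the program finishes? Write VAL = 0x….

VAL = 0xfe

0: ✓ CMP  NZCV=1001
1: · MOVPL
2: ✓ MOVVS  r3←0x63
3: ✓ CMP  NZCV=1001
4: ✓ ADDNE  r2←0xfe
5: · SUBPL
6: ✓ CMP  NZCV=0010
7: ✓ MOVPL  r3←0xe2
8: · MOVEQ
9: ✓ MOVPL  r3←0x1f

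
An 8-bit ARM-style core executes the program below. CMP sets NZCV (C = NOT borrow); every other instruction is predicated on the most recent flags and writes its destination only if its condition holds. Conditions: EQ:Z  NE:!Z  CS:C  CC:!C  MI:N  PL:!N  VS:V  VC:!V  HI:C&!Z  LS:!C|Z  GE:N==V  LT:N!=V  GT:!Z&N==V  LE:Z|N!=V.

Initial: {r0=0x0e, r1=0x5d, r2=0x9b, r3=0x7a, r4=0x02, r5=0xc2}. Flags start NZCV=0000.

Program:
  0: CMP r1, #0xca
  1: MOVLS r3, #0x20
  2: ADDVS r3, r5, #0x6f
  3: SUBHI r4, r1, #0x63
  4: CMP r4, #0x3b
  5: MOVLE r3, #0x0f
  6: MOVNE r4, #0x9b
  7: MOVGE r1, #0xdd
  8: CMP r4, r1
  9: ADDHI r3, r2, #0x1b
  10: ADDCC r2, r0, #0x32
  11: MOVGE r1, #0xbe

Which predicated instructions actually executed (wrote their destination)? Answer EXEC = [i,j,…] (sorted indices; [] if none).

0: ✓ CMP  NZCV=1001
1: ✓ MOVLS  r3←0x20
2: ✓ ADDVS  r3←0x31
3: · SUBHI
4: ✓ CMP  NZCV=1000
5: ✓ MOVLE  r3←0x0f
6: ✓ MOVNE  r4←0x9b
7: · MOVGE
8: ✓ CMP  NZCV=0011
9: ✓ ADDHI  r3←0xb6
10: · ADDCC
11: · MOVGE

EXEC = [1,2,5,6,9]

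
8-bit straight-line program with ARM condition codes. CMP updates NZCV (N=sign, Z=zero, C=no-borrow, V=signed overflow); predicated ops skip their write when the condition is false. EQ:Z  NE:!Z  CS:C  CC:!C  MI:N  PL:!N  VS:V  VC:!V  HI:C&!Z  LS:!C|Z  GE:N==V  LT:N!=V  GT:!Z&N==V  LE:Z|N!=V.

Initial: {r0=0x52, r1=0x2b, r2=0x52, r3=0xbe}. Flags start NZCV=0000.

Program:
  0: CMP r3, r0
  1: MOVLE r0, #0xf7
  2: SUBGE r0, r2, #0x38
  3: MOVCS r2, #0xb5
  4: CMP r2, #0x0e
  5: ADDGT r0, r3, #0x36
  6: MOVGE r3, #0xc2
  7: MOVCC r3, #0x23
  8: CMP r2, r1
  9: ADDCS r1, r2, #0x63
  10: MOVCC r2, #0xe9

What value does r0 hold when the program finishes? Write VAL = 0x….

[0] flags=0011 → (cmp)
[1] flags=0011 LE?T → r0=0xf7
[2] flags=0011 GE?F → skip
[3] flags=0011 CS?T → r2=0xb5
[4] flags=1010 → (cmp)
[5] flags=1010 GT?F → skip
[6] flags=1010 GE?F → skip
[7] flags=1010 CC?F → skip
[8] flags=1010 → (cmp)
[9] flags=1010 CS?T → r1=0x18
[10] flags=1010 CC?F → skip

VAL = 0xf7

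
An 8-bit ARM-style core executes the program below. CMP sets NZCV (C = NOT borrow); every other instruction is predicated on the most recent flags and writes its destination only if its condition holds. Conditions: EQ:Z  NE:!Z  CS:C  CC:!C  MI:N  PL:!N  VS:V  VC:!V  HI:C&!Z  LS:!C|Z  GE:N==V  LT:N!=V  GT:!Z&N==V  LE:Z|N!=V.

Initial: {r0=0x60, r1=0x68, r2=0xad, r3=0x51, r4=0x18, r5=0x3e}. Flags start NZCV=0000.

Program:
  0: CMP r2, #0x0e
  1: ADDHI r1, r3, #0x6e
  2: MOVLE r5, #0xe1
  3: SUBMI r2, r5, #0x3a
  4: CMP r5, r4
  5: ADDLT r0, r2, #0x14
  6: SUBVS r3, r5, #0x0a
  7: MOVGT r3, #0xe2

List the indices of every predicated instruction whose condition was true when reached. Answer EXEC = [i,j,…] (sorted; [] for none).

0: ✓ CMP  NZCV=1010
1: ✓ ADDHI  r1←0xbf
2: ✓ MOVLE  r5←0xe1
3: ✓ SUBMI  r2←0xa7
4: ✓ CMP  NZCV=1010
5: ✓ ADDLT  r0←0xbb
6: · SUBVS
7: · MOVGT

EXEC = [1,2,3,5]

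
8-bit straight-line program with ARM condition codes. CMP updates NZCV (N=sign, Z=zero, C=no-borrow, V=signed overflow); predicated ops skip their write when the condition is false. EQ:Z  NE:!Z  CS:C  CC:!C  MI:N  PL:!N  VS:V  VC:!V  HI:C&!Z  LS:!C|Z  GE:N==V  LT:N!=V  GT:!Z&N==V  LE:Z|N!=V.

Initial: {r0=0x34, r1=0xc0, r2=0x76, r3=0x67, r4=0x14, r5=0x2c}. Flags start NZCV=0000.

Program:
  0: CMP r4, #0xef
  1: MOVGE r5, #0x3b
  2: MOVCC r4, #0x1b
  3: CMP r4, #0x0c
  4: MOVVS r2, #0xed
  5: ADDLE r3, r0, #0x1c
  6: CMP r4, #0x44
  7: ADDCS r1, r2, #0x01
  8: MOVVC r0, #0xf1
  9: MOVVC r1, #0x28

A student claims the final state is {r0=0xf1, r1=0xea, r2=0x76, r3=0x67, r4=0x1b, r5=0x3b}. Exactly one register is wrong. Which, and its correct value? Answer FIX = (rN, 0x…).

0: ✓ CMP  NZCV=0000
1: ✓ MOVGE  r5←0x3b
2: ✓ MOVCC  r4←0x1b
3: ✓ CMP  NZCV=0010
4: · MOVVS
5: · ADDLE
6: ✓ CMP  NZCV=1000
7: · ADDCS
8: ✓ MOVVC  r0←0xf1
9: ✓ MOVVC  r1←0x28

FIX = (r1, 0x28)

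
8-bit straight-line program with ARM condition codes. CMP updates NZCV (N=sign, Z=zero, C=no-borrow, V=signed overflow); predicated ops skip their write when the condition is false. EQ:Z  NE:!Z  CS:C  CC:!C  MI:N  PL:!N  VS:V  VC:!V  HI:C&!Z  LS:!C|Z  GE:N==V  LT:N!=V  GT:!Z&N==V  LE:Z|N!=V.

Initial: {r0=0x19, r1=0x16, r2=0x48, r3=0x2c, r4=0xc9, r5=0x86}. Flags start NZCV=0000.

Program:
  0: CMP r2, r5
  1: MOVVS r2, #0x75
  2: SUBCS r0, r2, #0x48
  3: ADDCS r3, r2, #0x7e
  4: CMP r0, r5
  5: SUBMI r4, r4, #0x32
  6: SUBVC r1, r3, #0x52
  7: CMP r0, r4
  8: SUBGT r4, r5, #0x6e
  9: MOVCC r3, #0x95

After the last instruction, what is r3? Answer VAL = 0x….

0: ✓ CMP  NZCV=1001
1: ✓ MOVVS  r2←0x75
2: · SUBCS
3: · ADDCS
4: ✓ CMP  NZCV=1001
5: ✓ SUBMI  r4←0x97
6: · SUBVC
7: ✓ CMP  NZCV=1001
8: ✓ SUBGT  r4←0x18
9: ✓ MOVCC  r3←0x95

VAL = 0x95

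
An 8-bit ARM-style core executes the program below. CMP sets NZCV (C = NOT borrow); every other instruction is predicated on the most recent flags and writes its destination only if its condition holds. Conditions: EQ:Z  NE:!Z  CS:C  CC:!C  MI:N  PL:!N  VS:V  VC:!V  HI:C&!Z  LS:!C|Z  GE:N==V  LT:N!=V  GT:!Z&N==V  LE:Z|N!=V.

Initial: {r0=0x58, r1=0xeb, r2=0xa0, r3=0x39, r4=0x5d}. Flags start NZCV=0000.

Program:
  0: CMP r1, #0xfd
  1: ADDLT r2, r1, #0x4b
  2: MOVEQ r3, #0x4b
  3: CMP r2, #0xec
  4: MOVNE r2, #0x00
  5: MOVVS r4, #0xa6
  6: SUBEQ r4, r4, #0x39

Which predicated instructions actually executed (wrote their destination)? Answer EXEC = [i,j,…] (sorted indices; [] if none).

EXEC = [1,4]

[0] flags=1000 → (cmp)
[1] flags=1000 LT?T → r2=0x36
[2] flags=1000 EQ?F → skip
[3] flags=0000 → (cmp)
[4] flags=0000 NE?T → r2=0x00
[5] flags=0000 VS?F → skip
[6] flags=0000 EQ?F → skip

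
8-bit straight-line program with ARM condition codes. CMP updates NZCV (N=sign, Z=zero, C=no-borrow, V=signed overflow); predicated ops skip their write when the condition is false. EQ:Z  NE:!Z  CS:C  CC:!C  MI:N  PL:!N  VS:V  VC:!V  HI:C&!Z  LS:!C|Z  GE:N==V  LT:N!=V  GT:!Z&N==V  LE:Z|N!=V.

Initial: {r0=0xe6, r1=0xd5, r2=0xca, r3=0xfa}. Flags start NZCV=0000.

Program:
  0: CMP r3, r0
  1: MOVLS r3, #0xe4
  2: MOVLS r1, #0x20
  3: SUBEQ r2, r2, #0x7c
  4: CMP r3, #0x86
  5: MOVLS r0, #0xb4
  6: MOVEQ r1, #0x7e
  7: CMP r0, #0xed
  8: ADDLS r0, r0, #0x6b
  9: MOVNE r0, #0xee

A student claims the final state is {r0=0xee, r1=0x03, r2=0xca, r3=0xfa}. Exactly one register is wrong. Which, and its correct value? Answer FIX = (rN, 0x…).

FIX = (r1, 0xd5)

0: ✓ CMP  NZCV=0010
1: · MOVLS
2: · MOVLS
3: · SUBEQ
4: ✓ CMP  NZCV=0010
5: · MOVLS
6: · MOVEQ
7: ✓ CMP  NZCV=1000
8: ✓ ADDLS  r0←0x51
9: ✓ MOVNE  r0←0xee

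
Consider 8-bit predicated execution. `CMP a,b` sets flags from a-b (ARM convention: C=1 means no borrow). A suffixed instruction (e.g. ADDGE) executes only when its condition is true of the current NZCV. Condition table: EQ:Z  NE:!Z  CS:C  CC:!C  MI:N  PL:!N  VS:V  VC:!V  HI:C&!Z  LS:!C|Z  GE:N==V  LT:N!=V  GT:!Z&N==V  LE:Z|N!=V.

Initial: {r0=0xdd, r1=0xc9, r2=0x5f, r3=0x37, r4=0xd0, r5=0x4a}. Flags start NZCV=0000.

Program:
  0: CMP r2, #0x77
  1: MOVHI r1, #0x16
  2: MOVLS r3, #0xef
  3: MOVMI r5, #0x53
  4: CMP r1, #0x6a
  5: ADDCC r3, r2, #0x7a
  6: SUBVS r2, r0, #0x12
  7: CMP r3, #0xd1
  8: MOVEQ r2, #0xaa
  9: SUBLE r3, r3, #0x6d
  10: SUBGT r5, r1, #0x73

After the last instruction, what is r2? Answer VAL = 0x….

0: ✓ CMP  NZCV=1000
1: · MOVHI
2: ✓ MOVLS  r3←0xef
3: ✓ MOVMI  r5←0x53
4: ✓ CMP  NZCV=0011
5: · ADDCC
6: ✓ SUBVS  r2←0xcb
7: ✓ CMP  NZCV=0010
8: · MOVEQ
9: · SUBLE
10: ✓ SUBGT  r5←0x56

VAL = 0xcb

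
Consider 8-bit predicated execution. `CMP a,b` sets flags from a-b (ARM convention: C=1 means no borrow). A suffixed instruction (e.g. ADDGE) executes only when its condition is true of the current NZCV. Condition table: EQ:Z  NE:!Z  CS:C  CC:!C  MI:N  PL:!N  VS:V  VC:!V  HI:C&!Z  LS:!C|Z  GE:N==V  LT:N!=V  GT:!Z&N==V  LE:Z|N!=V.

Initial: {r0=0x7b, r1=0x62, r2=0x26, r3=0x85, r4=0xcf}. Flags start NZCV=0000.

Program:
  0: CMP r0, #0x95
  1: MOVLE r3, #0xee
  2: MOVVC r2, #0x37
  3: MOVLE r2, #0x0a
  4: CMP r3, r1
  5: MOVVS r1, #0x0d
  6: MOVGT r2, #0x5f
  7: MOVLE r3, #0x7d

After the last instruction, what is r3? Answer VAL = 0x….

VAL = 0x7d

0: ✓ CMP  NZCV=1001
1: · MOVLE
2: · MOVVC
3: · MOVLE
4: ✓ CMP  NZCV=0011
5: ✓ MOVVS  r1←0x0d
6: · MOVGT
7: ✓ MOVLE  r3←0x7d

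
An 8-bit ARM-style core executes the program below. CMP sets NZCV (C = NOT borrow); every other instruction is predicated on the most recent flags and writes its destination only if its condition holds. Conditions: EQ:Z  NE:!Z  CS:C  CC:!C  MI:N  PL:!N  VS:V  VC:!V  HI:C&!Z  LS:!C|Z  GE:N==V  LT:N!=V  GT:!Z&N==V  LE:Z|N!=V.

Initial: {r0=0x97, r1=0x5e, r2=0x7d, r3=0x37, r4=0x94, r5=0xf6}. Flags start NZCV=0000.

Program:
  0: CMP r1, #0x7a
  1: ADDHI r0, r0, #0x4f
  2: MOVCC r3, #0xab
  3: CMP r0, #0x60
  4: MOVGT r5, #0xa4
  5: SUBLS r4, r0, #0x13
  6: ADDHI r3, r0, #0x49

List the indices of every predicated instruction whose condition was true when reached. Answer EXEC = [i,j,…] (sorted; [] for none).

EXEC = [2,6]

0: ✓ CMP  NZCV=1000
1: · ADDHI
2: ✓ MOVCC  r3←0xab
3: ✓ CMP  NZCV=0011
4: · MOVGT
5: · SUBLS
6: ✓ ADDHI  r3←0xe0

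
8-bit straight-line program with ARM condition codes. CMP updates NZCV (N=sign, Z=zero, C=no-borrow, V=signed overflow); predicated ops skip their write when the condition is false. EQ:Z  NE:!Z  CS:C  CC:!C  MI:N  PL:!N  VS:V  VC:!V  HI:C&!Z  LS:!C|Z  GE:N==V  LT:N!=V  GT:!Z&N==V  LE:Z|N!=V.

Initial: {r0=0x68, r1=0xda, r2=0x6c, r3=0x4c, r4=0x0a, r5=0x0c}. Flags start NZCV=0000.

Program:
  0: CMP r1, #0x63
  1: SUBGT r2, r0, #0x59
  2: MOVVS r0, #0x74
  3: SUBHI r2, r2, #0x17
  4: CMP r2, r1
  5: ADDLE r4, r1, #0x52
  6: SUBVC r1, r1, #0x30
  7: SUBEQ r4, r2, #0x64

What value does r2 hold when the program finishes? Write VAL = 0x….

VAL = 0x55

[0] flags=0011 → (cmp)
[1] flags=0011 GT?F → skip
[2] flags=0011 VS?T → r0=0x74
[3] flags=0011 HI?T → r2=0x55
[4] flags=0000 → (cmp)
[5] flags=0000 LE?F → skip
[6] flags=0000 VC?T → r1=0xaa
[7] flags=0000 EQ?F → skip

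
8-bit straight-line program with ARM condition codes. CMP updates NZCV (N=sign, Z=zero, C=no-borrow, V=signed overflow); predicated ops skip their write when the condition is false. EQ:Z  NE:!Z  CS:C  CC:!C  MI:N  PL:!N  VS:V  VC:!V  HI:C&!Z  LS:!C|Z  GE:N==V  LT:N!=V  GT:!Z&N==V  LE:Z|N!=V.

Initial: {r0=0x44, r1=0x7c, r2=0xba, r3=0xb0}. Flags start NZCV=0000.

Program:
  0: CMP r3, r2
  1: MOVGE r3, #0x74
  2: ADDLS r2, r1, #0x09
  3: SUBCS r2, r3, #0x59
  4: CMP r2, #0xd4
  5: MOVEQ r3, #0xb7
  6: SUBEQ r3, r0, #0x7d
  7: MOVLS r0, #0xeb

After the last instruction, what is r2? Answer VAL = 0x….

[0] flags=1000 → (cmp)
[1] flags=1000 GE?F → skip
[2] flags=1000 LS?T → r2=0x85
[3] flags=1000 CS?F → skip
[4] flags=1000 → (cmp)
[5] flags=1000 EQ?F → skip
[6] flags=1000 EQ?F → skip
[7] flags=1000 LS?T → r0=0xeb

VAL = 0x85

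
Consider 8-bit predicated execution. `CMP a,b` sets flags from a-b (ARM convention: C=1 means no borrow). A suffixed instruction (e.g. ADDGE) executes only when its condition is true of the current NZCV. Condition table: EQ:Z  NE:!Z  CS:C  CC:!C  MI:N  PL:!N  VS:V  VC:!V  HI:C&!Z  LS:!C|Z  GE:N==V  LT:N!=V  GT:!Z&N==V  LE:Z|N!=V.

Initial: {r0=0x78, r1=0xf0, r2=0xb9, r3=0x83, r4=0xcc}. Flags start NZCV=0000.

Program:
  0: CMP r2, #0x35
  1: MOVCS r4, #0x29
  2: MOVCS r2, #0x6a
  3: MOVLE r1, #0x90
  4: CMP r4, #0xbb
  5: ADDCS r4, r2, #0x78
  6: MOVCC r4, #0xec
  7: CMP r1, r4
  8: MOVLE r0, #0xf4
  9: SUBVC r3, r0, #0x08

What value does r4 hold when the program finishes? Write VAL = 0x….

[0] flags=1010 → (cmp)
[1] flags=1010 CS?T → r4=0x29
[2] flags=1010 CS?T → r2=0x6a
[3] flags=1010 LE?T → r1=0x90
[4] flags=0000 → (cmp)
[5] flags=0000 CS?F → skip
[6] flags=0000 CC?T → r4=0xec
[7] flags=1000 → (cmp)
[8] flags=1000 LE?T → r0=0xf4
[9] flags=1000 VC?T → r3=0xec

VAL = 0xec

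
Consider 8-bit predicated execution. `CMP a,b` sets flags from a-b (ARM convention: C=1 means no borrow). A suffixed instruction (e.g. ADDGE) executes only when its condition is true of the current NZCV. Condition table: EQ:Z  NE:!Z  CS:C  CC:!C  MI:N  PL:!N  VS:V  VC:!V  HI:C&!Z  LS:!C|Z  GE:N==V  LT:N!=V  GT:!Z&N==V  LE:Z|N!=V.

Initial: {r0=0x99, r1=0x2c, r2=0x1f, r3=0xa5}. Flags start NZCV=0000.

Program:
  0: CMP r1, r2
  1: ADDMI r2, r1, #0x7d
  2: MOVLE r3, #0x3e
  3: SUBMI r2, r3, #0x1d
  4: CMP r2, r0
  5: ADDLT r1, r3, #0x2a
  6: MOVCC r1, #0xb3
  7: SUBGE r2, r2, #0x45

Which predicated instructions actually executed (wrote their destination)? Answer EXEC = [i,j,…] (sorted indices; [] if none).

EXEC = [6,7]

[0] flags=0010 → (cmp)
[1] flags=0010 MI?F → skip
[2] flags=0010 LE?F → skip
[3] flags=0010 MI?F → skip
[4] flags=1001 → (cmp)
[5] flags=1001 LT?F → skip
[6] flags=1001 CC?T → r1=0xb3
[7] flags=1001 GE?T → r2=0xda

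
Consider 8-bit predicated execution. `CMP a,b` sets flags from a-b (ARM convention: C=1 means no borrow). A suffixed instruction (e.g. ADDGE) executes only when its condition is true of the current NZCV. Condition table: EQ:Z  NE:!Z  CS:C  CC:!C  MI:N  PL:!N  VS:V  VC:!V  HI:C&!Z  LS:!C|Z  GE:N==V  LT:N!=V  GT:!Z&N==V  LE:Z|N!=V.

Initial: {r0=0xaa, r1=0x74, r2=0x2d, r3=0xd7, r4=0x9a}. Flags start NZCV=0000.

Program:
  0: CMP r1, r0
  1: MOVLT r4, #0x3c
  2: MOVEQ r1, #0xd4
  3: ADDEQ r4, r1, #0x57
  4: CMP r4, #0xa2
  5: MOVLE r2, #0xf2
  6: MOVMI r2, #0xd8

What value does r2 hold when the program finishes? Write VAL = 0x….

[0] flags=1001 → (cmp)
[1] flags=1001 LT?F → skip
[2] flags=1001 EQ?F → skip
[3] flags=1001 EQ?F → skip
[4] flags=1000 → (cmp)
[5] flags=1000 LE?T → r2=0xf2
[6] flags=1000 MI?T → r2=0xd8

VAL = 0xd8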